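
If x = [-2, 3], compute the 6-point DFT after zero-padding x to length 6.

Original 2-point DFT: [1, -5]
Zero-padded 6-point DFT provides frequency interpolation.

DFT_6([x, 0, ...]) = [1, -0.5000-2.5981i, -3.5000-2.5981i, -5, -3.5000+2.5981i, -0.5000+2.5981i]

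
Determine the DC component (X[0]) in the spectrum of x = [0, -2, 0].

X[0] = Σ(n=0 to 2) x[n] · ω_3^0 = Σ x[n]
= (0) + (-2) + (0)

X[0] = -2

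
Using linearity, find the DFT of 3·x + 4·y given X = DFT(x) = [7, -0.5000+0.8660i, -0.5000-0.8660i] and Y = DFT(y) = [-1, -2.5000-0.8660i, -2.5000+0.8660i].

By linearity: DFT(3x + 4y) = 3·DFT(x) + 4·DFT(y)
= 3·[7, -0.5000+0.8660i, -0.5000-0.8660i] + 4·[-1, -2.5000-0.8660i, -2.5000+0.8660i]

Computing element-wise:
Z[0] = 3·(7) + 4·(-1) = 17
Z[1] = 3·(-0.5000+0.8660i) + 4·(-2.5000-0.8660i) = -11.5000-0.8660i
Z[2] = 3·(-0.5000-0.8660i) + 4·(-2.5000+0.8660i) = -11.5000+0.8660i

DFT(3x + 4y) = 3·X + 4·Y = [17, -11.5000-0.8660i, -11.5000+0.8660i]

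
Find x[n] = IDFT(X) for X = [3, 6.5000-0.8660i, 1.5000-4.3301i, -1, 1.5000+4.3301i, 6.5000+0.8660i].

x[n] = (1/6) Σ(k=0 to 5) X[k] · e^(2πikn/6)

Computing each x[n]:
x[0] = 3
x[1] = 3
x[2] = -2
x[3] = -1
x[4] = 0
x[5] = 0

x = [3, 3, -2, -1, 0, 0]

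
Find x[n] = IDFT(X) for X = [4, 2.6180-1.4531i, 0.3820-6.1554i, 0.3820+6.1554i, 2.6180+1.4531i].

x[n] = (1/5) Σ(k=0 to 4) X[k] · e^(2πikn/5)

Computing each x[n]:
x[0] = 2
x[1] = 3
x[2] = -2
x[3] = 2
x[4] = -1

x = [2, 3, -2, 2, -1]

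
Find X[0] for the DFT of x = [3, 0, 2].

X[0] = Σ(n=0 to 2) x[n] · ω_3^0 = Σ x[n]
= (3) + (0) + (2)

X[0] = 5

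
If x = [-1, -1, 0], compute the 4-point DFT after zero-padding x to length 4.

Original 3-point DFT: [-2, -0.5000+0.8660i, -0.5000-0.8660i]
Zero-padded 4-point DFT provides frequency interpolation.

DFT_4([x, 0, ...]) = [-2, -1+1i, 0, -1-1i]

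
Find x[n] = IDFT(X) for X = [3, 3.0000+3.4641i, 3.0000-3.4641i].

x[n] = (1/3) Σ(k=0 to 2) X[k] · e^(2πikn/3)

Computing each x[n]:
x[0] = 3
x[1] = -2
x[2] = 2

x = [3, -2, 2]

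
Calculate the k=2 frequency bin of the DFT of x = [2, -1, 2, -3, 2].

X[2] = Σ(n=0 to 4) x[n] · ω_5^(2n) where ω_5 = e^(-2πi/5)
= (2)·ω_5^0 + (-1)·ω_5^2 + (2)·ω_5^4 + (-3)·ω_5^6 + (2)·ω_5^8

X[2] = 0.8820+6.5186i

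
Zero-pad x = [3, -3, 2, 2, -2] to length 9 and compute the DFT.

Original 5-point DFT: [2, -1.7812+0.9511i, 8.2812+0.5878i, 8.2812-0.5878i, -1.7812-0.9511i]
Zero-padded 9-point DFT provides frequency interpolation.

DFT_9([x, 0, ...]) = [2, 1.9285-1.0893i, -1.9324+2.7169i, 6.5000+6.0622i, 6.0039-1.3900i, 6.0039+1.3900i, 6.5000-6.0622i, -1.9324-2.7169i, 1.9285+1.0893i]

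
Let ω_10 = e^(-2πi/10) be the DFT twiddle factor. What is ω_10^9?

ω_10^9 = e^(-2πi·9/10)
= cos(-2π·9/10) + i·sin(-2π·9/10)
= cos(-18π/10) + i·sin(-18π/10)

ω_10^9 = cos(-18π/10) + i·sin(-18π/10) = 0.8090+0.5878i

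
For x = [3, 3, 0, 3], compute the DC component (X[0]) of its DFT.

X[0] = Σ(n=0 to 3) x[n] · ω_4^0 = Σ x[n]
= (3) + (3) + (0) + (3)

X[0] = 9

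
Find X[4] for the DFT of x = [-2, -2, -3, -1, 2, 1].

X[4] = Σ(n=0 to 5) x[n] · ω_6^(4n) where ω_6 = e^(-2πi/6)
= (-2)·ω_6^0 + (-2)·ω_6^4 + (-3)·ω_6^8 + (-1)·ω_6^12 + (2)·ω_6^16 + (1)·ω_6^20

X[4] = -2.0000+1.7321i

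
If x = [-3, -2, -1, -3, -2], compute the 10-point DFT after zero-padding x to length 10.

Original 5-point DFT: [-11, -1.0000-1.1756i, -1.0000+1.9021i, -1.0000-1.9021i, -1.0000+1.1756i]
Zero-padded 10-point DFT provides frequency interpolation.

DFT_10([x, 0, ...]) = [-11, -2.3820+6.1554i, -1.0000-1.1756i, -4.6180+1.4531i, -1.0000+1.9021i, -1, -1.0000-1.9021i, -4.6180-1.4531i, -1.0000+1.1756i, -2.3820-6.1554i]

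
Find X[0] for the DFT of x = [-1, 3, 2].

X[0] = Σ(n=0 to 2) x[n] · ω_3^0 = Σ x[n]
= (-1) + (3) + (2)

X[0] = 4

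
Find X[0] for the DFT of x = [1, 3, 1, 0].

X[0] = Σ(n=0 to 3) x[n] · ω_4^0 = Σ x[n]
= (1) + (3) + (1) + (0)

X[0] = 5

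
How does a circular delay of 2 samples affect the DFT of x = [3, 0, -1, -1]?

Time shift by 2: X_shifted[k] = ω_4^(2k) · X[k]
Shifted x = [-1, -1, 3, 0]

DFT(x[n-2]) = [1, -4+1i, 3, -4-1i]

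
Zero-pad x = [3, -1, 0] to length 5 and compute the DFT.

Original 3-point DFT: [2, 3.5000+0.8660i, 3.5000-0.8660i]
Zero-padded 5-point DFT provides frequency interpolation.

DFT_5([x, 0, ...]) = [2, 2.6910+0.9511i, 3.8090+0.5878i, 3.8090-0.5878i, 2.6910-0.9511i]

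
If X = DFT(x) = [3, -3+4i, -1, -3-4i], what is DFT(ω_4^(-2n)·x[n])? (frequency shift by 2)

Modulation property: DFT(ω_4^(-2n)·x[n]) = X[(k-2) mod 4], so circularly shift X by 2 positions.

X[k-2] = [-1, -3-4i, 3, -3+4i]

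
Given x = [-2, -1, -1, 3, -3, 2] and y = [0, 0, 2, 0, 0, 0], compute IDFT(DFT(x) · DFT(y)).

(x ⊛ y)[n] = Σ(m=0 to 5) x[m] · y[(n-m) mod 6]

Computing each output sample:
(x ⊛ y)[0] = -6
(x ⊛ y)[1] = 4
(x ⊛ y)[2] = -4
(x ⊛ y)[3] = -2
(x ⊛ y)[4] = -2
(x ⊛ y)[5] = 6

x ⊛ y = [-6, 4, -4, -2, -2, 6]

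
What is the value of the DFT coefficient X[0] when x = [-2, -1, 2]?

X[0] = Σ(n=0 to 2) x[n] · ω_3^0 = Σ x[n]
= (-2) + (-1) + (2)

X[0] = -1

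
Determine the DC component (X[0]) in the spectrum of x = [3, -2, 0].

X[0] = Σ(n=0 to 2) x[n] · ω_3^0 = Σ x[n]
= (3) + (-2) + (0)

X[0] = 1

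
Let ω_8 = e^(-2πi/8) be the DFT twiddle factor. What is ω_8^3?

ω_8^3 = e^(-2πi·3/8)
= cos(-2π·3/8) + i·sin(-2π·3/8)
= cos(-6π/8) + i·sin(-6π/8)

ω_8^3 = cos(-6π/8) + i·sin(-6π/8) = -0.7071-0.7071i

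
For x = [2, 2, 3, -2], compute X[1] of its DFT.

X[1] = Σ(n=0 to 3) x[n] · ω_4^(1n) where ω_4 = e^(-2πi/4)
= (2)·ω_4^0 + (2)·ω_4^1 + (3)·ω_4^2 + (-2)·ω_4^3

X[1] = -1-4i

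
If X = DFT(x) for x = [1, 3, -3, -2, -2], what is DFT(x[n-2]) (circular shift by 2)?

Time shift by 2: X_shifted[k] = ω_5^(2k) · X[k]
Shifted x = [-2, -2, 1, 3, -3]

DFT(x[n-2]) = [-3, -6.7812+0.2245i, 3.2812-2.4899i, 3.2812+2.4899i, -6.7812-0.2245i]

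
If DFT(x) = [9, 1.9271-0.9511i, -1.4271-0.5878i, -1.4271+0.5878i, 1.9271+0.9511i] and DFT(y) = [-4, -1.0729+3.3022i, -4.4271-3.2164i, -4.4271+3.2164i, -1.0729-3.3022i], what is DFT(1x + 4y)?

By linearity: DFT(1x + 4y) = 1·DFT(x) + 4·DFT(y)
= 1·[9, 1.9271-0.9511i, -1.4271-0.5878i, -1.4271+0.5878i, 1.9271+0.9511i] + 4·[-4, -1.0729+3.3022i, -4.4271-3.2164i, -4.4271+3.2164i, -1.0729-3.3022i]

Computing element-wise:
Z[0] = 1·(9) + 4·(-4) = -7
Z[1] = 1·(1.9271-0.9511i) + 4·(-1.0729+3.3022i) = -2.3645+12.2577i
Z[2] = 1·(-1.4271-0.5878i) + 4·(-4.4271-3.2164i) = -19.1355-13.4534i
Z[3] = 1·(-1.4271+0.5878i) + 4·(-4.4271+3.2164i) = -19.1355+13.4534i
Z[4] = 1·(1.9271+0.9511i) + 4·(-1.0729-3.3022i) = -2.3645-12.2577i

DFT(1x + 4y) = 1·X + 4·Y = [-7, -2.3645+12.2577i, -19.1355-13.4534i, -19.1355+13.4534i, -2.3645-12.2577i]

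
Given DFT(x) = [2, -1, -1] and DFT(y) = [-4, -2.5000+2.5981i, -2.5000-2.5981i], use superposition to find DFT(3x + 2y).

By linearity: DFT(3x + 2y) = 3·DFT(x) + 2·DFT(y)
= 3·[2, -1, -1] + 2·[-4, -2.5000+2.5981i, -2.5000-2.5981i]

Computing element-wise:
Z[0] = 3·(2) + 2·(-4) = -2
Z[1] = 3·(-1) + 2·(-2.5000+2.5981i) = -8.0000+5.1962i
Z[2] = 3·(-1) + 2·(-2.5000-2.5981i) = -8.0000-5.1962i

DFT(3x + 2y) = 3·X + 2·Y = [-2, -8.0000+5.1962i, -8.0000-5.1962i]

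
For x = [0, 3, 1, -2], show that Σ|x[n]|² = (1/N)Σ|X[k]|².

Time domain:
Σ|x[n]|² = |0|² + |3|² + |1|² + |-2|² = 14.0000

Frequency domain:
(1/4)Σ|X[k]|² = (1/4)(|2|² + |-1-5i|² + |0|² + |-1+5i|²) = (1/4)·56.0000 = 14.0000

Both sides agree, confirming Parseval's theorem.

Σ|x[n]|² = (1/N)Σ|X[k]|² = 14.0000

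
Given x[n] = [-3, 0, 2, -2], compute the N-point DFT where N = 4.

X[k] = Σ(n=0 to 3) x[n] · ω_4^(nk)
where ω_4 = e^(-2πi/4)

Computing each X[k]:
X[0] = -3
X[1] = -5-2i
X[2] = 1
X[3] = -5+2i

X = [-3, -5-2i, 1, -5+2i]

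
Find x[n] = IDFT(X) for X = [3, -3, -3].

x[n] = (1/3) Σ(k=0 to 2) X[k] · e^(2πikn/3)

Computing each x[n]:
x[0] = -1
x[1] = 2
x[2] = 2

x = [-1, 2, 2]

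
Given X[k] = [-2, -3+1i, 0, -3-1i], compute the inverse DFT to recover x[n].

x[n] = (1/4) Σ(k=0 to 3) X[k] · e^(2πikn/4)

Computing each x[n]:
x[0] = -2
x[1] = -1
x[2] = 1
x[3] = 0

x = [-2, -1, 1, 0]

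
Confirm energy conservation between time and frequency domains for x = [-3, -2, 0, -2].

Time domain:
Σ|x[n]|² = |-3|² + |-2|² + |0|² + |-2|² = 17.0000

Frequency domain:
(1/4)Σ|X[k]|² = (1/4)(|-7|² + |-3|² + |1|² + |-3|²) = (1/4)·68.0000 = 17.0000

Both sides agree, confirming Parseval's theorem.

Σ|x[n]|² = (1/N)Σ|X[k]|² = 17.0000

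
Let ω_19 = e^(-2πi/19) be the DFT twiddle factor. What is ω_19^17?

ω_19^17 = e^(-2πi·17/19)
= cos(-2π·17/19) + i·sin(-2π·17/19)
= cos(-34π/19) + i·sin(-34π/19)

ω_19^17 = cos(-34π/19) + i·sin(-34π/19) = 0.7891+0.6142i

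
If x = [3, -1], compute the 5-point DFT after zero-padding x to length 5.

Original 2-point DFT: [2, 4]
Zero-padded 5-point DFT provides frequency interpolation.

DFT_5([x, 0, ...]) = [2, 2.6910+0.9511i, 3.8090+0.5878i, 3.8090-0.5878i, 2.6910-0.9511i]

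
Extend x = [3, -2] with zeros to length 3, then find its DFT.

Original 2-point DFT: [1, 5]
Zero-padded 3-point DFT provides frequency interpolation.

DFT_3([x, 0, ...]) = [1, 4.0000+1.7321i, 4.0000-1.7321i]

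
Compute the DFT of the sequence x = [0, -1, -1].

X[k] = Σ(n=0 to 2) x[n] · ω_3^(nk)
where ω_3 = e^(-2πi/3)

Computing each X[k]:
X[0] = -2
X[1] = 1
X[2] = 1

X = [-2, 1, 1]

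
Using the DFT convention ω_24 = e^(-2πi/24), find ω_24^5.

ω_24^5 = e^(-2πi·5/24)
= cos(-2π·5/24) + i·sin(-2π·5/24)
= cos(-10π/24) + i·sin(-10π/24)

ω_24^5 = cos(-10π/24) + i·sin(-10π/24) = 0.2588-0.9659i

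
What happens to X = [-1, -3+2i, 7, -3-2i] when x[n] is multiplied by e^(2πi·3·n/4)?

Modulation property: DFT(ω_4^(-3n)·x[n]) = X[(k-3) mod 4], so circularly shift X by 3 positions.

X[k-3] = [-3+2i, 7, -3-2i, -1]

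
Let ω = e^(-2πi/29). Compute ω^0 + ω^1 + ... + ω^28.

Sum of all nth roots of unity equals 0 for n > 1 (geometric series with r ≠ 1).

0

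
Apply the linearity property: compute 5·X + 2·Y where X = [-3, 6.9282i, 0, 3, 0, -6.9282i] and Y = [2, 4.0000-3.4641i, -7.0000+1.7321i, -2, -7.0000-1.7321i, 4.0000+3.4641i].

By linearity: DFT(5x + 2y) = 5·DFT(x) + 2·DFT(y)
= 5·[-3, 6.9282i, 0, 3, 0, -6.9282i] + 2·[2, 4.0000-3.4641i, -7.0000+1.7321i, -2, -7.0000-1.7321i, 4.0000+3.4641i]

Computing element-wise:
Z[0] = 5·(-3) + 2·(2) = -11
Z[1] = 5·(6.9282i) + 2·(4.0000-3.4641i) = 8.0000+27.7128i
Z[2] = 5·(0) + 2·(-7.0000+1.7321i) = -14.0000+3.4642i
Z[3] = 5·(3) + 2·(-2) = 11
Z[4] = 5·(0) + 2·(-7.0000-1.7321i) = -14.0000-3.4642i
Z[5] = 5·(-6.9282i) + 2·(4.0000+3.4641i) = 8.0000-27.7128i

DFT(5x + 2y) = 5·X + 2·Y = [-11, 8.0000+27.7128i, -14.0000+3.4642i, 11, -14.0000-3.4642i, 8.0000-27.7128i]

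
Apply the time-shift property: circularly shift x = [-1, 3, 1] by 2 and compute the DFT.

Time shift by 2: X_shifted[k] = ω_3^(2k) · X[k]
Shifted x = [3, 1, -1]

DFT(x[n-2]) = [3, 3.0000-1.7321i, 3.0000+1.7321i]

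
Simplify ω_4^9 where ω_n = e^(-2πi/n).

Since ω_4^4 = 1, powers reduce modulo 4.
9 mod 4 = 1
So ω_4^9 = ω_4^1 = e^(-2πi·1/4)

ω_4^9 = ω_4^1 = -1i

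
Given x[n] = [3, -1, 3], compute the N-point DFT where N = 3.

X[k] = Σ(n=0 to 2) x[n] · ω_3^(nk)
where ω_3 = e^(-2πi/3)

Computing each X[k]:
X[0] = 5
X[1] = 2.0000+3.4641i
X[2] = 2.0000-3.4641i

X = [5, 2.0000+3.4641i, 2.0000-3.4641i]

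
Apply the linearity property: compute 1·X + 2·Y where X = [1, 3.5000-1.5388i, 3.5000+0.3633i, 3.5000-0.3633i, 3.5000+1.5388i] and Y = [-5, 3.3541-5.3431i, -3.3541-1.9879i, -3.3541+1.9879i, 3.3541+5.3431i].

By linearity: DFT(1x + 2y) = 1·DFT(x) + 2·DFT(y)
= 1·[1, 3.5000-1.5388i, 3.5000+0.3633i, 3.5000-0.3633i, 3.5000+1.5388i] + 2·[-5, 3.3541-5.3431i, -3.3541-1.9879i, -3.3541+1.9879i, 3.3541+5.3431i]

Computing element-wise:
Z[0] = 1·(1) + 2·(-5) = -9
Z[1] = 1·(3.5000-1.5388i) + 2·(3.3541-5.3431i) = 10.2082-12.2250i
Z[2] = 1·(3.5000+0.3633i) + 2·(-3.3541-1.9879i) = -3.2082-3.6125i
Z[3] = 1·(3.5000-0.3633i) + 2·(-3.3541+1.9879i) = -3.2082+3.6125i
Z[4] = 1·(3.5000+1.5388i) + 2·(3.3541+5.3431i) = 10.2082+12.2250i

DFT(1x + 2y) = 1·X + 2·Y = [-9, 10.2082-12.2250i, -3.2082-3.6125i, -3.2082+3.6125i, 10.2082+12.2250i]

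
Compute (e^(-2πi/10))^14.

Since ω_10^10 = 1, powers reduce modulo 10.
14 mod 10 = 4
So ω_10^14 = ω_10^4 = e^(-2πi·4/10)

ω_10^14 = ω_10^4 = -0.8090-0.5878i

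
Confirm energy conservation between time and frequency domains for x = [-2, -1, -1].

Time domain:
Σ|x[n]|² = |-2|² + |-1|² + |-1|² = 6.0000

Frequency domain:
(1/3)Σ|X[k]|² = (1/3)(|-4|² + |-1|² + |-1|²) = (1/3)·18.0000 = 6.0000

Both sides agree, confirming Parseval's theorem.

Σ|x[n]|² = (1/N)Σ|X[k]|² = 6.0000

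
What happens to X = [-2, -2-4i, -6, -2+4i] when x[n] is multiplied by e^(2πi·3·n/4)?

Modulation property: DFT(ω_4^(-3n)·x[n]) = X[(k-3) mod 4], so circularly shift X by 3 positions.

X[k-3] = [-2-4i, -6, -2+4i, -2]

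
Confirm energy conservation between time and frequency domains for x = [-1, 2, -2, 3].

Time domain:
Σ|x[n]|² = |-1|² + |2|² + |-2|² + |3|² = 18.0000

Frequency domain:
(1/4)Σ|X[k]|² = (1/4)(|2|² + |1+1i|² + |-8|² + |1-1i|²) = (1/4)·72.0000 = 18.0000

Both sides agree, confirming Parseval's theorem.

Σ|x[n]|² = (1/N)Σ|X[k]|² = 18.0000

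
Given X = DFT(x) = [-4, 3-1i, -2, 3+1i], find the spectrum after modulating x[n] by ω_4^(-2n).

Modulation property: DFT(ω_4^(-2n)·x[n]) = X[(k-2) mod 4], so circularly shift X by 2 positions.

X[k-2] = [-2, 3+1i, -4, 3-1i]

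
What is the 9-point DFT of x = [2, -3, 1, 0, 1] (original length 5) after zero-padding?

Original 5-point DFT: [1, 0.5729+3.2164i, 3.9271+3.3022i, 3.9271-3.3022i, 0.5729-3.2164i]
Zero-padded 9-point DFT provides frequency interpolation.

DFT_9([x, 0, ...]) = [1, -1.0642+0.6015i, 1.3054+3.2552i, 2.5000+2.5981i, 5.7588+2.6537i, 5.7588-2.6537i, 2.5000-2.5981i, 1.3054-3.2552i, -1.0642-0.6015i]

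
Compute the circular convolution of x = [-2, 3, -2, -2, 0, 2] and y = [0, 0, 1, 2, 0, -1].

(x ⊛ y)[n] = Σ(m=0 to 5) x[m] · y[(n-m) mod 6]

Computing each output sample:
(x ⊛ y)[0] = -7
(x ⊛ y)[1] = 4
(x ⊛ y)[2] = 4
(x ⊛ y)[3] = -1
(x ⊛ y)[4] = 2
(x ⊛ y)[5] = -4

x ⊛ y = [-7, 4, 4, -1, 2, -4]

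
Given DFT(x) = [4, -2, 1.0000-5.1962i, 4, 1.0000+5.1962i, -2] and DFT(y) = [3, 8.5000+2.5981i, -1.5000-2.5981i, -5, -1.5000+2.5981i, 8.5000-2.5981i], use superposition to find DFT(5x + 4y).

By linearity: DFT(5x + 4y) = 5·DFT(x) + 4·DFT(y)
= 5·[4, -2, 1.0000-5.1962i, 4, 1.0000+5.1962i, -2] + 4·[3, 8.5000+2.5981i, -1.5000-2.5981i, -5, -1.5000+2.5981i, 8.5000-2.5981i]

Computing element-wise:
Z[0] = 5·(4) + 4·(3) = 32
Z[1] = 5·(-2) + 4·(8.5000+2.5981i) = 24.0000+10.3924i
Z[2] = 5·(1.0000-5.1962i) + 4·(-1.5000-2.5981i) = -1.0000-36.3734i
Z[3] = 5·(4) + 4·(-5) = 0
Z[4] = 5·(1.0000+5.1962i) + 4·(-1.5000+2.5981i) = -1.0000+36.3734i
Z[5] = 5·(-2) + 4·(8.5000-2.5981i) = 24.0000-10.3924i

DFT(5x + 4y) = 5·X + 4·Y = [32, 24.0000+10.3924i, -1.0000-36.3734i, 0, -1.0000+36.3734i, 24.0000-10.3924i]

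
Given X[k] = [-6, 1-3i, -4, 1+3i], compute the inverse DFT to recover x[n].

x[n] = (1/4) Σ(k=0 to 3) X[k] · e^(2πikn/4)

Computing each x[n]:
x[0] = -2
x[1] = 1
x[2] = -3
x[3] = -2

x = [-2, 1, -3, -2]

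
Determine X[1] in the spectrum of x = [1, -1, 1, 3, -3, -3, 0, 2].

X[1] = Σ(n=0 to 7) x[n] · ω_8^(1n) where ω_8 = e^(-2πi/8)
= (1)·ω_8^0 + (-1)·ω_8^1 + (1)·ω_8^2 + (3)·ω_8^3 + (-3)·ω_8^4 + (-3)·ω_8^5 + (0)·ω_8^6 + (2)·ω_8^7

X[1] = 4.7071-3.1213i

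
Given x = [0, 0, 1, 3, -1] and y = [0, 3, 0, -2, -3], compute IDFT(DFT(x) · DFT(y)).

(x ⊛ y)[n] = Σ(m=0 to 4) x[m] · y[(n-m) mod 5]

Computing each output sample:
(x ⊛ y)[0] = -5
(x ⊛ y)[1] = -9
(x ⊛ y)[2] = -7
(x ⊛ y)[3] = 6
(x ⊛ y)[4] = 9

x ⊛ y = [-5, -9, -7, 6, 9]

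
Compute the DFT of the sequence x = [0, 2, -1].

X[k] = Σ(n=0 to 2) x[n] · ω_3^(nk)
where ω_3 = e^(-2πi/3)

Computing each X[k]:
X[0] = 1
X[1] = -0.5000-2.5981i
X[2] = -0.5000+2.5981i

X = [1, -0.5000-2.5981i, -0.5000+2.5981i]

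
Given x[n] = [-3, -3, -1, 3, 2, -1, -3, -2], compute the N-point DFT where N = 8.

X[k] = Σ(n=0 to 7) x[n] · ω_8^(nk)
where ω_8 = e^(-2πi/8)

Computing each X[k]:
X[0] = -8
X[1] = -9.9497-4.1213i
X[2] = 3+5i
X[3] = -0.0503-0.1213i
X[4] = -2
X[5] = -0.0503+0.1213i
X[6] = 3-5i
X[7] = -9.9497+4.1213i

X = [-8, -9.9497-4.1213i, 3+5i, -0.0503-0.1213i, -2, -0.0503+0.1213i, 3-5i, -9.9497+4.1213i]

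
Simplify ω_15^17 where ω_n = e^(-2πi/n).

Since ω_15^15 = 1, powers reduce modulo 15.
17 mod 15 = 2
So ω_15^17 = ω_15^2 = e^(-2πi·2/15)

ω_15^17 = ω_15^2 = 0.6691-0.7431i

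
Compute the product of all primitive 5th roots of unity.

The primitive 5th roots of unity are ω_5^k for k coprime to 5: k ∈ {1, 2, 3, 4}
Their product equals the constant term of the cyclotomic polynomial Φ_5(x) up to sign.
For n ≥ 3, the product of all primitive nth roots of unity is 1. (For n=1 it is 1; for n=2 it is -1.)

1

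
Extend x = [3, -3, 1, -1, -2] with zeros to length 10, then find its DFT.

Original 5-point DFT: [-2, 1.4549-0.2245i, 7.0451+2.4899i, 7.0451-2.4899i, 1.4549+0.2245i]
Zero-padded 10-point DFT provides frequency interpolation.

DFT_10([x, 0, ...]) = [-2, 2.8090+2.9389i, 1.4549-0.2245i, 1.6910+4.7553i, 7.0451+2.4899i, 6, 7.0451-2.4899i, 1.6910-4.7553i, 1.4549+0.2245i, 2.8090-2.9389i]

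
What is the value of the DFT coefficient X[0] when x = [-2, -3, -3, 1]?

X[0] = Σ(n=0 to 3) x[n] · ω_4^0 = Σ x[n]
= (-2) + (-3) + (-3) + (1)

X[0] = -7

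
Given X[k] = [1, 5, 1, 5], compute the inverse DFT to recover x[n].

x[n] = (1/4) Σ(k=0 to 3) X[k] · e^(2πikn/4)

Computing each x[n]:
x[0] = 3
x[1] = 0
x[2] = -2
x[3] = 0

x = [3, 0, -2, 0]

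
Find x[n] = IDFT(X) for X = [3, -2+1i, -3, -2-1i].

x[n] = (1/4) Σ(k=0 to 3) X[k] · e^(2πikn/4)

Computing each x[n]:
x[0] = -1
x[1] = 1
x[2] = 1
x[3] = 2

x = [-1, 1, 1, 2]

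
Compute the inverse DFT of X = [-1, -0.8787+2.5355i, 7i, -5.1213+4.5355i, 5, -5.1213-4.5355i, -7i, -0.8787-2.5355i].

x[n] = (1/8) Σ(k=0 to 7) X[k] · e^(2πikn/8)

Computing each x[n]:
x[0] = -1
x[1] = -3
x[2] = 1
x[3] = -1
x[4] = 2
x[5] = -2
x[6] = 0
x[7] = 3

x = [-1, -3, 1, -1, 2, -2, 0, 3]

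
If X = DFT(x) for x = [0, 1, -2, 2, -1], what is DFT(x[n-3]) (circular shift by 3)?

Time shift by 3: X_shifted[k] = ω_5^(3k) · X[k]
Shifted x = [-2, 2, -1, 0, 1]

DFT(x[n-3]) = [0, -0.2639-0.3633i, -4.7361-1.5388i, -4.7361+1.5388i, -0.2639+0.3633i]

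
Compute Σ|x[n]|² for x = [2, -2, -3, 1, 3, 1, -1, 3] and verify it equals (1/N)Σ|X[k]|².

Time domain:
Σ|x[n]|² = |2|² + |-2|² + |-3|² + |1|² + |3|² + |1|² + |-1|² + |3|² = 38.0000

Frequency domain:
(1/8)Σ|X[k]|² = (1/8)(|4|² + |-1.7071+5.5355i|² + |9+5i|² + |-0.2929+1.5355i|² + |-2|² + |-0.2929-1.5355i|² + |9-5i|² + |-1.7071-5.5355i|²) = (1/8)·304.0000 = 38.0000

Both sides agree, confirming Parseval's theorem.

Σ|x[n]|² = (1/N)Σ|X[k]|² = 38.0000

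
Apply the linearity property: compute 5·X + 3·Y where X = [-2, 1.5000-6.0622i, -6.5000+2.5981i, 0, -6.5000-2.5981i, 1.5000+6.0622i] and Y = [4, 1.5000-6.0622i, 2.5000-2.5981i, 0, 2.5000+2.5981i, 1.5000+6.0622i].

By linearity: DFT(5x + 3y) = 5·DFT(x) + 3·DFT(y)
= 5·[-2, 1.5000-6.0622i, -6.5000+2.5981i, 0, -6.5000-2.5981i, 1.5000+6.0622i] + 3·[4, 1.5000-6.0622i, 2.5000-2.5981i, 0, 2.5000+2.5981i, 1.5000+6.0622i]

Computing element-wise:
Z[0] = 5·(-2) + 3·(4) = 2
Z[1] = 5·(1.5000-6.0622i) + 3·(1.5000-6.0622i) = 12.0000-48.4976i
Z[2] = 5·(-6.5000+2.5981i) + 3·(2.5000-2.5981i) = -25.0000+5.1962i
Z[3] = 5·(0) + 3·(0) = 0
Z[4] = 5·(-6.5000-2.5981i) + 3·(2.5000+2.5981i) = -25.0000-5.1962i
Z[5] = 5·(1.5000+6.0622i) + 3·(1.5000+6.0622i) = 12.0000+48.4976i

DFT(5x + 3y) = 5·X + 3·Y = [2, 12.0000-48.4976i, -25.0000+5.1962i, 0, -25.0000-5.1962i, 12.0000+48.4976i]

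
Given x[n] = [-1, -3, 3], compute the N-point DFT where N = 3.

X[k] = Σ(n=0 to 2) x[n] · ω_3^(nk)
where ω_3 = e^(-2πi/3)

Computing each X[k]:
X[0] = -1
X[1] = -1.0000+5.1962i
X[2] = -1.0000-5.1962i

X = [-1, -1.0000+5.1962i, -1.0000-5.1962i]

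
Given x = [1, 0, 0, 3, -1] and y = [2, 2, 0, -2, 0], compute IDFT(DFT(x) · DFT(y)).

(x ⊛ y)[n] = Σ(m=0 to 4) x[m] · y[(n-m) mod 5]

Computing each output sample:
(x ⊛ y)[0] = 0
(x ⊛ y)[1] = -4
(x ⊛ y)[2] = 2
(x ⊛ y)[3] = 4
(x ⊛ y)[4] = 4

x ⊛ y = [0, -4, 2, 4, 4]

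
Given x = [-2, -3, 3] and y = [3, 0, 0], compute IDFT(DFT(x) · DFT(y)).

(x ⊛ y)[n] = Σ(m=0 to 2) x[m] · y[(n-m) mod 3]

Computing each output sample:
(x ⊛ y)[0] = -6
(x ⊛ y)[1] = -9
(x ⊛ y)[2] = 9

x ⊛ y = [-6, -9, 9]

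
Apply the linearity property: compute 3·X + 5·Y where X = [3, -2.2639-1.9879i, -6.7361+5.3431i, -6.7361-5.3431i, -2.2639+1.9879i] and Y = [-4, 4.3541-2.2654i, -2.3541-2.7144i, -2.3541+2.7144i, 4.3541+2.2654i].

By linearity: DFT(3x + 5y) = 3·DFT(x) + 5·DFT(y)
= 3·[3, -2.2639-1.9879i, -6.7361+5.3431i, -6.7361-5.3431i, -2.2639+1.9879i] + 5·[-4, 4.3541-2.2654i, -2.3541-2.7144i, -2.3541+2.7144i, 4.3541+2.2654i]

Computing element-wise:
Z[0] = 3·(3) + 5·(-4) = -11
Z[1] = 3·(-2.2639-1.9879i) + 5·(4.3541-2.2654i) = 14.9788-17.2907i
Z[2] = 3·(-6.7361+5.3431i) + 5·(-2.3541-2.7144i) = -31.9788+2.4573i
Z[3] = 3·(-6.7361-5.3431i) + 5·(-2.3541+2.7144i) = -31.9788-2.4573i
Z[4] = 3·(-2.2639+1.9879i) + 5·(4.3541+2.2654i) = 14.9788+17.2907i

DFT(3x + 5y) = 3·X + 5·Y = [-11, 14.9788-17.2907i, -31.9788+2.4573i, -31.9788-2.4573i, 14.9788+17.2907i]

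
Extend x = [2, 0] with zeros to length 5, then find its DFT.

Original 2-point DFT: [2, 2]
Zero-padded 5-point DFT provides frequency interpolation.

DFT_5([x, 0, ...]) = [2, 2, 2, 2, 2]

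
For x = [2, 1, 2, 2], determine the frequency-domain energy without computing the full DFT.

Parseval: Σ|x[n]|² = (1/N)Σ|X[k]|², so Σ|X[k]|² = N·Σ|x[n]|² = 4·13.0000

Σ|X[k]|² = N·Σ|x[n]|² = 4·13.0000 = 52.0000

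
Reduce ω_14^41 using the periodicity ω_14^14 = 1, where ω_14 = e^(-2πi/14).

Since ω_14^14 = 1, powers reduce modulo 14.
41 mod 14 = 13
So ω_14^41 = ω_14^13 = e^(-2πi·13/14)

ω_14^41 = ω_14^13 = 0.9010+0.4339i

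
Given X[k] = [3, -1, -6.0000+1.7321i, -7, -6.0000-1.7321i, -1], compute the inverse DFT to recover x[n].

x[n] = (1/6) Σ(k=0 to 5) X[k] · e^(2πikn/6)

Computing each x[n]:
x[0] = -3
x[1] = 2
x[2] = 1
x[3] = 0
x[4] = 0
x[5] = 3

x = [-3, 2, 1, 0, 0, 3]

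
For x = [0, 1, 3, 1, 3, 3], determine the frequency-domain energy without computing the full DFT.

Parseval: Σ|x[n]|² = (1/N)Σ|X[k]|², so Σ|X[k]|² = N·Σ|x[n]|² = 6·29.0000

Σ|X[k]|² = N·Σ|x[n]|² = 6·29.0000 = 174.0000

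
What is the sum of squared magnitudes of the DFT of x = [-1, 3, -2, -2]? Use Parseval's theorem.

Parseval: Σ|x[n]|² = (1/N)Σ|X[k]|², so Σ|X[k]|² = N·Σ|x[n]|² = 4·18.0000

Σ|X[k]|² = N·Σ|x[n]|² = 4·18.0000 = 72.0000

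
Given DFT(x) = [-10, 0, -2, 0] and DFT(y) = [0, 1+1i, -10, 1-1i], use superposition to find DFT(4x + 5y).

By linearity: DFT(4x + 5y) = 4·DFT(x) + 5·DFT(y)
= 4·[-10, 0, -2, 0] + 5·[0, 1+1i, -10, 1-1i]

Computing element-wise:
Z[0] = 4·(-10) + 5·(0) = -40
Z[1] = 4·(0) + 5·(1+1i) = 5+5i
Z[2] = 4·(-2) + 5·(-10) = -58
Z[3] = 4·(0) + 5·(1-1i) = 5-5i

DFT(4x + 5y) = 4·X + 5·Y = [-40, 5+5i, -58, 5-5i]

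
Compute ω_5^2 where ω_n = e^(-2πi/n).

ω_5^2 = e^(-2πi·2/5)
= cos(-2π·2/5) + i·sin(-2π·2/5)
= cos(-4π/5) + i·sin(-4π/5)

ω_5^2 = cos(-4π/5) + i·sin(-4π/5) = -0.8090-0.5878i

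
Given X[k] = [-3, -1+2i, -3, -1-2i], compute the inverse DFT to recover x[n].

x[n] = (1/4) Σ(k=0 to 3) X[k] · e^(2πikn/4)

Computing each x[n]:
x[0] = -2
x[1] = -1
x[2] = -1
x[3] = 1

x = [-2, -1, -1, 1]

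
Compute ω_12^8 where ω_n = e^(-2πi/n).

ω_12^8 = e^(-2πi·8/12)
= cos(-2π·8/12) + i·sin(-2π·8/12)
= cos(-16π/12) + i·sin(-16π/12)

ω_12^8 = cos(-16π/12) + i·sin(-16π/12) = -0.5000+0.8660i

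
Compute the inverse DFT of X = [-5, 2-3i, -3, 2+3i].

x[n] = (1/4) Σ(k=0 to 3) X[k] · e^(2πikn/4)

Computing each x[n]:
x[0] = -1
x[1] = 1
x[2] = -3
x[3] = -2

x = [-1, 1, -3, -2]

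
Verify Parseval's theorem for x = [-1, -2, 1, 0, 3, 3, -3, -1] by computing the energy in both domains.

Time domain:
Σ|x[n]|² = |-1|² + |-2|² + |1|² + |0|² + |3|² + |3|² + |-3|² + |-1|² = 34.0000

Frequency domain:
(1/8)Σ|X[k]|² = (1/8)(|0|² + |-8.2426-1.1716i|² + |4-2i|² + |0.2426+6.8284i|² + |0|² + |0.2426-6.8284i|² + |4+2i|² + |-8.2426+1.1716i|²) = (1/8)·272.0000 = 34.0000

Both sides agree, confirming Parseval's theorem.

Σ|x[n]|² = (1/N)Σ|X[k]|² = 34.0000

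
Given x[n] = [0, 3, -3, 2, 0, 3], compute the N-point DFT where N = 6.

X[k] = Σ(n=0 to 5) x[n] · ω_6^(nk)
where ω_6 = e^(-2πi/6)

Computing each X[k]:
X[0] = 5
X[1] = 2.5000+2.5981i
X[2] = 0.5000-2.5981i
X[3] = -11
X[4] = 0.5000+2.5981i
X[5] = 2.5000-2.5981i

X = [5, 2.5000+2.5981i, 0.5000-2.5981i, -11, 0.5000+2.5981i, 2.5000-2.5981i]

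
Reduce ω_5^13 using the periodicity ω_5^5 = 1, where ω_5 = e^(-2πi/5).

Since ω_5^5 = 1, powers reduce modulo 5.
13 mod 5 = 3
So ω_5^13 = ω_5^3 = e^(-2πi·3/5)

ω_5^13 = ω_5^3 = -0.8090+0.5878i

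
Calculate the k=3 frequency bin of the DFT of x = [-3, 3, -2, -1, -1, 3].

X[3] = Σ(n=0 to 5) x[n] · ω_6^(3n) where ω_6 = e^(-2πi/6)
= (-3)·ω_6^0 + (3)·ω_6^3 + (-2)·ω_6^6 + (-1)·ω_6^9 + (-1)·ω_6^12 + (3)·ω_6^15

X[3] = -11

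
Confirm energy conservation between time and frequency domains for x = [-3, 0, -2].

Time domain:
Σ|x[n]|² = |-3|² + |0|² + |-2|² = 13.0000

Frequency domain:
(1/3)Σ|X[k]|² = (1/3)(|-5|² + |-2.0000-1.7321i|² + |-2.0000+1.7321i|²) = (1/3)·39.0000 = 13.0000

Both sides agree, confirming Parseval's theorem.

Σ|x[n]|² = (1/N)Σ|X[k]|² = 13.0000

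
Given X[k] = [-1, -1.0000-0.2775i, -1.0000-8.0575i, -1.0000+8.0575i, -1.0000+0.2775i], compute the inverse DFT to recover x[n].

x[n] = (1/5) Σ(k=0 to 4) X[k] · e^(2πikn/5)

Computing each x[n]:
x[0] = -1
x[1] = 2
x[2] = -3
x[3] = 3
x[4] = -2

x = [-1, 2, -3, 3, -2]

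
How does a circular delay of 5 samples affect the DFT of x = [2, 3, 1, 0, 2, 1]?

Time shift by 5: X_shifted[k] = ω_6^(5k) · X[k]
Shifted x = [3, 1, 0, 2, 1, 2]

DFT(x[n-5]) = [9, 2.0000+1.7321i, 3, -1, 3, 2.0000-1.7321i]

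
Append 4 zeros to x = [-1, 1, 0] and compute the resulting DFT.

Original 3-point DFT: [0, -1.5000-0.8660i, -1.5000+0.8660i]
Zero-padded 7-point DFT provides frequency interpolation.

DFT_7([x, 0, ...]) = [0, -0.3765-0.7818i, -1.2225-0.9749i, -1.9010-0.4339i, -1.9010+0.4339i, -1.2225+0.9749i, -0.3765+0.7818i]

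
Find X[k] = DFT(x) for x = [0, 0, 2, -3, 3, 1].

X[k] = Σ(n=0 to 5) x[n] · ω_6^(nk)
where ω_6 = e^(-2πi/6)

Computing each X[k]:
X[0] = 3
X[1] = 1.0000+1.7321i
X[2] = -6
X[3] = 7
X[4] = -6
X[5] = 1.0000-1.7321i

X = [3, 1.0000+1.7321i, -6, 7, -6, 1.0000-1.7321i]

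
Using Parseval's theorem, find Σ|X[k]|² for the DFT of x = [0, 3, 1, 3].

Parseval: Σ|x[n]|² = (1/N)Σ|X[k]|², so Σ|X[k]|² = N·Σ|x[n]|² = 4·19.0000

Σ|X[k]|² = N·Σ|x[n]|² = 4·19.0000 = 76.0000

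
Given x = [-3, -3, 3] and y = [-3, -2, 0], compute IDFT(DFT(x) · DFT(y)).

(x ⊛ y)[n] = Σ(m=0 to 2) x[m] · y[(n-m) mod 3]

Computing each output sample:
(x ⊛ y)[0] = 3
(x ⊛ y)[1] = 15
(x ⊛ y)[2] = -3

x ⊛ y = [3, 15, -3]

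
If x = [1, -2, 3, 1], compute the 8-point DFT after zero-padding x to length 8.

Original 4-point DFT: [3, -2+3i, 5, -2-3i]
Zero-padded 8-point DFT provides frequency interpolation.

DFT_8([x, 0, ...]) = [3, -1.1213-2.2929i, -2+3i, 3.1213+3.7071i, 5, 3.1213-3.7071i, -2-3i, -1.1213+2.2929i]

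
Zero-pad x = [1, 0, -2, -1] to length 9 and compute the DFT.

Original 4-point DFT: [-2, 3-1i, 0, 3+1i]
Zero-padded 9-point DFT provides frequency interpolation.

DFT_9([x, 0, ...]) = [-2, 1.1527+2.8356i, 3.3794-0.1820i, 1.0000-1.7321i, -0.0321-0.4195i, -0.0321+0.4195i, 1.0000+1.7321i, 3.3794+0.1820i, 1.1527-2.8356i]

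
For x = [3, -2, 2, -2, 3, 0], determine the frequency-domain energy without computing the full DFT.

Parseval: Σ|x[n]|² = (1/N)Σ|X[k]|², so Σ|X[k]|² = N·Σ|x[n]|² = 6·30.0000

Σ|X[k]|² = N·Σ|x[n]|² = 6·30.0000 = 180.0000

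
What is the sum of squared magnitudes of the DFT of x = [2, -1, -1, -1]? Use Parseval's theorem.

Parseval: Σ|x[n]|² = (1/N)Σ|X[k]|², so Σ|X[k]|² = N·Σ|x[n]|² = 4·7.0000

Σ|X[k]|² = N·Σ|x[n]|² = 4·7.0000 = 28.0000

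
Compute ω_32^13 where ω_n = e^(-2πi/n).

ω_32^13 = e^(-2πi·13/32)
= cos(-2π·13/32) + i·sin(-2π·13/32)
= cos(-26π/32) + i·sin(-26π/32)

ω_32^13 = cos(-26π/32) + i·sin(-26π/32) = -0.8315-0.5556i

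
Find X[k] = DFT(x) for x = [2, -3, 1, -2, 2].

X[k] = Σ(n=0 to 4) x[n] · ω_5^(nk)
where ω_5 = e^(-2πi/5)

Computing each X[k]:
X[0] = 0
X[1] = 2.5000+2.9919i
X[2] = 2.5000+5.7921i
X[3] = 2.5000-5.7921i
X[4] = 2.5000-2.9919i

X = [0, 2.5000+2.9919i, 2.5000+5.7921i, 2.5000-5.7921i, 2.5000-2.9919i]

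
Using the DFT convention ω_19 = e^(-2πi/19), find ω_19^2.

ω_19^2 = e^(-2πi·2/19)
= cos(-2π·2/19) + i·sin(-2π·2/19)
= cos(-4π/19) + i·sin(-4π/19)

ω_19^2 = cos(-4π/19) + i·sin(-4π/19) = 0.7891-0.6142i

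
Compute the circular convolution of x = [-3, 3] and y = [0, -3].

(x ⊛ y)[n] = Σ(m=0 to 1) x[m] · y[(n-m) mod 2]

Computing each output sample:
(x ⊛ y)[0] = -9
(x ⊛ y)[1] = 9

x ⊛ y = [-9, 9]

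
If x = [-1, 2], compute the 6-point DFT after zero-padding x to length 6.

Original 2-point DFT: [1, -3]
Zero-padded 6-point DFT provides frequency interpolation.

DFT_6([x, 0, ...]) = [1, -1.7321i, -2.0000-1.7321i, -3, -2.0000+1.7321i, 1.7321i]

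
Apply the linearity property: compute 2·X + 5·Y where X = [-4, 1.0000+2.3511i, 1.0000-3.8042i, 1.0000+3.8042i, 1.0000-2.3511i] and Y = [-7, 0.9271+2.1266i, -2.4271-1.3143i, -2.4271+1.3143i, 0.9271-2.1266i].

By linearity: DFT(2x + 5y) = 2·DFT(x) + 5·DFT(y)
= 2·[-4, 1.0000+2.3511i, 1.0000-3.8042i, 1.0000+3.8042i, 1.0000-2.3511i] + 5·[-7, 0.9271+2.1266i, -2.4271-1.3143i, -2.4271+1.3143i, 0.9271-2.1266i]

Computing element-wise:
Z[0] = 2·(-4) + 5·(-7) = -43
Z[1] = 2·(1.0000+2.3511i) + 5·(0.9271+2.1266i) = 6.6355+15.3352i
Z[2] = 2·(1.0000-3.8042i) + 5·(-2.4271-1.3143i) = -10.1355-14.1799i
Z[3] = 2·(1.0000+3.8042i) + 5·(-2.4271+1.3143i) = -10.1355+14.1799i
Z[4] = 2·(1.0000-2.3511i) + 5·(0.9271-2.1266i) = 6.6355-15.3352i

DFT(2x + 5y) = 2·X + 5·Y = [-43, 6.6355+15.3352i, -10.1355-14.1799i, -10.1355+14.1799i, 6.6355-15.3352i]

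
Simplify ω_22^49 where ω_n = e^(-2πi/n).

Since ω_22^22 = 1, powers reduce modulo 22.
49 mod 22 = 5
So ω_22^49 = ω_22^5 = e^(-2πi·5/22)

ω_22^49 = ω_22^5 = 0.1423-0.9898i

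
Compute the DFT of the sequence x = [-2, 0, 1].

X[k] = Σ(n=0 to 2) x[n] · ω_3^(nk)
where ω_3 = e^(-2πi/3)

Computing each X[k]:
X[0] = -1
X[1] = -2.5000+0.8660i
X[2] = -2.5000-0.8660i

X = [-1, -2.5000+0.8660i, -2.5000-0.8660i]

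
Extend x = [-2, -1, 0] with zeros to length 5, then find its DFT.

Original 3-point DFT: [-3, -1.5000+0.8660i, -1.5000-0.8660i]
Zero-padded 5-point DFT provides frequency interpolation.

DFT_5([x, 0, ...]) = [-3, -2.3090+0.9511i, -1.1910+0.5878i, -1.1910-0.5878i, -2.3090-0.9511i]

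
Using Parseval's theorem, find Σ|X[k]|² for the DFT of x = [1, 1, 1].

Parseval: Σ|x[n]|² = (1/N)Σ|X[k]|², so Σ|X[k]|² = N·Σ|x[n]|² = 3·3.0000

Σ|X[k]|² = N·Σ|x[n]|² = 3·3.0000 = 9.0000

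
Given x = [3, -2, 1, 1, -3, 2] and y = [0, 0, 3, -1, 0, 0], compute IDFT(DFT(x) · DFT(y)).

(x ⊛ y)[n] = Σ(m=0 to 5) x[m] · y[(n-m) mod 6]

Computing each output sample:
(x ⊛ y)[0] = -10
(x ⊛ y)[1] = 9
(x ⊛ y)[2] = 7
(x ⊛ y)[3] = -9
(x ⊛ y)[4] = 5
(x ⊛ y)[5] = 2

x ⊛ y = [-10, 9, 7, -9, 5, 2]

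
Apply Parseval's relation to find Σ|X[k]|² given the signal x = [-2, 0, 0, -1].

Parseval: Σ|x[n]|² = (1/N)Σ|X[k]|², so Σ|X[k]|² = N·Σ|x[n]|² = 4·5.0000

Σ|X[k]|² = N·Σ|x[n]|² = 4·5.0000 = 20.0000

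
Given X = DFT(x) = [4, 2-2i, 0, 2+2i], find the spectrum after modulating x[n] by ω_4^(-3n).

Modulation property: DFT(ω_4^(-3n)·x[n]) = X[(k-3) mod 4], so circularly shift X by 3 positions.

X[k-3] = [2-2i, 0, 2+2i, 4]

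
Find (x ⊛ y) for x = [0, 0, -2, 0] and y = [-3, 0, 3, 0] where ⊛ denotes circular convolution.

(x ⊛ y)[n] = Σ(m=0 to 3) x[m] · y[(n-m) mod 4]

Computing each output sample:
(x ⊛ y)[0] = -6
(x ⊛ y)[1] = 0
(x ⊛ y)[2] = 6
(x ⊛ y)[3] = 0

x ⊛ y = [-6, 0, 6, 0]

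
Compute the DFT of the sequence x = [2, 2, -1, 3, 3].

X[k] = Σ(n=0 to 4) x[n] · ω_5^(nk)
where ω_5 = e^(-2πi/5)

Computing each X[k]:
X[0] = 9
X[1] = 1.9271+3.3022i
X[2] = -1.4271-3.2164i
X[3] = -1.4271+3.2164i
X[4] = 1.9271-3.3022i

X = [9, 1.9271+3.3022i, -1.4271-3.2164i, -1.4271+3.2164i, 1.9271-3.3022i]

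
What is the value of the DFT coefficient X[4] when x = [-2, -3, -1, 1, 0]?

X[4] = Σ(n=0 to 4) x[n] · ω_5^(4n) where ω_5 = e^(-2πi/5)
= (-2)·ω_5^0 + (-3)·ω_5^4 + (-1)·ω_5^8 + (1)·ω_5^12 + (0)·ω_5^16

X[4] = -2.9271-4.0287i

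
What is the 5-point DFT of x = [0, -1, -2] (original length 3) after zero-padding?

Original 3-point DFT: [-3, 1.5000-0.8660i, 1.5000+0.8660i]
Zero-padded 5-point DFT provides frequency interpolation.

DFT_5([x, 0, ...]) = [-3, 1.3090+2.1266i, 0.1910-1.3143i, 0.1910+1.3143i, 1.3090-2.1266i]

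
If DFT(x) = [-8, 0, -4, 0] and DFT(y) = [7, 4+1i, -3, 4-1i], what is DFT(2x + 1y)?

By linearity: DFT(2x + 1y) = 2·DFT(x) + 1·DFT(y)
= 2·[-8, 0, -4, 0] + 1·[7, 4+1i, -3, 4-1i]

Computing element-wise:
Z[0] = 2·(-8) + 1·(7) = -9
Z[1] = 2·(0) + 1·(4+1i) = 4+1i
Z[2] = 2·(-4) + 1·(-3) = -11
Z[3] = 2·(0) + 1·(4-1i) = 4-1i

DFT(2x + 1y) = 2·X + 1·Y = [-9, 4+1i, -11, 4-1i]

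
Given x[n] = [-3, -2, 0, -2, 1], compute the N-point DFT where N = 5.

X[k] = Σ(n=0 to 4) x[n] · ω_5^(nk)
where ω_5 = e^(-2πi/5)

Computing each X[k]:
X[0] = -6
X[1] = -1.6910+1.6776i
X[2] = -2.8090+3.6655i
X[3] = -2.8090-3.6655i
X[4] = -1.6910-1.6776i

X = [-6, -1.6910+1.6776i, -2.8090+3.6655i, -2.8090-3.6655i, -1.6910-1.6776i]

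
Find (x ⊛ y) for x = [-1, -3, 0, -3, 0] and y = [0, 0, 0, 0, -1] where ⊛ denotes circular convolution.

(x ⊛ y)[n] = Σ(m=0 to 4) x[m] · y[(n-m) mod 5]

Computing each output sample:
(x ⊛ y)[0] = 3
(x ⊛ y)[1] = 0
(x ⊛ y)[2] = 3
(x ⊛ y)[3] = 0
(x ⊛ y)[4] = 1

x ⊛ y = [3, 0, 3, 0, 1]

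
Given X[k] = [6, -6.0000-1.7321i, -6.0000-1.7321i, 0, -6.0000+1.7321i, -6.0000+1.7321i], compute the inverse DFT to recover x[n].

x[n] = (1/6) Σ(k=0 to 5) X[k] · e^(2πikn/6)

Computing each x[n]:
x[0] = -3
x[1] = 2
x[2] = 3
x[3] = 1
x[4] = 3
x[5] = 0

x = [-3, 2, 3, 1, 3, 0]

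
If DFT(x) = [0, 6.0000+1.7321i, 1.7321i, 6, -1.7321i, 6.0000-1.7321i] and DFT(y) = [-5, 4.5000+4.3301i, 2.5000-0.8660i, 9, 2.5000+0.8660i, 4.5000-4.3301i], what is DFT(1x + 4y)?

By linearity: DFT(1x + 4y) = 1·DFT(x) + 4·DFT(y)
= 1·[0, 6.0000+1.7321i, 1.7321i, 6, -1.7321i, 6.0000-1.7321i] + 4·[-5, 4.5000+4.3301i, 2.5000-0.8660i, 9, 2.5000+0.8660i, 4.5000-4.3301i]

Computing element-wise:
Z[0] = 1·(0) + 4·(-5) = -20
Z[1] = 1·(6.0000+1.7321i) + 4·(4.5000+4.3301i) = 24.0000+19.0525i
Z[2] = 1·(1.7321i) + 4·(2.5000-0.8660i) = 10.0000-1.7319i
Z[3] = 1·(6) + 4·(9) = 42
Z[4] = 1·(-1.7321i) + 4·(2.5000+0.8660i) = 10.0000+1.7319i
Z[5] = 1·(6.0000-1.7321i) + 4·(4.5000-4.3301i) = 24.0000-19.0525i

DFT(1x + 4y) = 1·X + 4·Y = [-20, 24.0000+19.0525i, 10.0000-1.7319i, 42, 10.0000+1.7319i, 24.0000-19.0525i]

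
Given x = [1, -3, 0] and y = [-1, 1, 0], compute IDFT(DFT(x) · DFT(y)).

(x ⊛ y)[n] = Σ(m=0 to 2) x[m] · y[(n-m) mod 3]

Computing each output sample:
(x ⊛ y)[0] = -1
(x ⊛ y)[1] = 4
(x ⊛ y)[2] = -3

x ⊛ y = [-1, 4, -3]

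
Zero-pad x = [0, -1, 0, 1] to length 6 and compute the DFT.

Original 4-point DFT: [0, 2i, 0, -2i]
Zero-padded 6-point DFT provides frequency interpolation.

DFT_6([x, 0, ...]) = [0, -1.5000+0.8660i, 1.5000+0.8660i, 0, 1.5000-0.8660i, -1.5000-0.8660i]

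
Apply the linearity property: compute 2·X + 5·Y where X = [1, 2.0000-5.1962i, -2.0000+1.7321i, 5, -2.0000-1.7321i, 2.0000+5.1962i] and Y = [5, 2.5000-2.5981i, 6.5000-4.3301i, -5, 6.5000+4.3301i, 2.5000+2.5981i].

By linearity: DFT(2x + 5y) = 2·DFT(x) + 5·DFT(y)
= 2·[1, 2.0000-5.1962i, -2.0000+1.7321i, 5, -2.0000-1.7321i, 2.0000+5.1962i] + 5·[5, 2.5000-2.5981i, 6.5000-4.3301i, -5, 6.5000+4.3301i, 2.5000+2.5981i]

Computing element-wise:
Z[0] = 2·(1) + 5·(5) = 27
Z[1] = 2·(2.0000-5.1962i) + 5·(2.5000-2.5981i) = 16.5000-23.3829i
Z[2] = 2·(-2.0000+1.7321i) + 5·(6.5000-4.3301i) = 28.5000-18.1863i
Z[3] = 2·(5) + 5·(-5) = -15
Z[4] = 2·(-2.0000-1.7321i) + 5·(6.5000+4.3301i) = 28.5000+18.1863i
Z[5] = 2·(2.0000+5.1962i) + 5·(2.5000+2.5981i) = 16.5000+23.3829i

DFT(2x + 5y) = 2·X + 5·Y = [27, 16.5000-23.3829i, 28.5000-18.1863i, -15, 28.5000+18.1863i, 16.5000+23.3829i]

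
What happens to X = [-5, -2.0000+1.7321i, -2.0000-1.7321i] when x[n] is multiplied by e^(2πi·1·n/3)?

Modulation property: DFT(ω_3^(-1n)·x[n]) = X[(k-1) mod 3], so circularly shift X by 1 positions.

X[k-1] = [-2.0000-1.7321i, -5, -2.0000+1.7321i]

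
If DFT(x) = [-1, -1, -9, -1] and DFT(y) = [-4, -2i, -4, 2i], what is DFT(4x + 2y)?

By linearity: DFT(4x + 2y) = 4·DFT(x) + 2·DFT(y)
= 4·[-1, -1, -9, -1] + 2·[-4, -2i, -4, 2i]

Computing element-wise:
Z[0] = 4·(-1) + 2·(-4) = -12
Z[1] = 4·(-1) + 2·(-2i) = -4-4i
Z[2] = 4·(-9) + 2·(-4) = -44
Z[3] = 4·(-1) + 2·(2i) = -4+4i

DFT(4x + 2y) = 4·X + 2·Y = [-12, -4-4i, -44, -4+4i]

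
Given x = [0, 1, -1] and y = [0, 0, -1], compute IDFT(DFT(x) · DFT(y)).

(x ⊛ y)[n] = Σ(m=0 to 2) x[m] · y[(n-m) mod 3]

Computing each output sample:
(x ⊛ y)[0] = -1
(x ⊛ y)[1] = 1
(x ⊛ y)[2] = 0

x ⊛ y = [-1, 1, 0]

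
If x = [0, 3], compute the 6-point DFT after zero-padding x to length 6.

Original 2-point DFT: [3, -3]
Zero-padded 6-point DFT provides frequency interpolation.

DFT_6([x, 0, ...]) = [3, 1.5000-2.5981i, -1.5000-2.5981i, -3, -1.5000+2.5981i, 1.5000+2.5981i]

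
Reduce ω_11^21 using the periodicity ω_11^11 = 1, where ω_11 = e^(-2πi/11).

Since ω_11^11 = 1, powers reduce modulo 11.
21 mod 11 = 10
So ω_11^21 = ω_11^10 = e^(-2πi·10/11)

ω_11^21 = ω_11^10 = 0.8413+0.5406i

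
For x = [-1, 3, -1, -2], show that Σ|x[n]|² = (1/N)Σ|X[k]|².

Time domain:
Σ|x[n]|² = |-1|² + |3|² + |-1|² + |-2|² = 15.0000

Frequency domain:
(1/4)Σ|X[k]|² = (1/4)(|-1|² + |-5i|² + |-3|² + |5i|²) = (1/4)·60.0000 = 15.0000

Both sides agree, confirming Parseval's theorem.

Σ|x[n]|² = (1/N)Σ|X[k]|² = 15.0000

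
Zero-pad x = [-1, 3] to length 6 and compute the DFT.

Original 2-point DFT: [2, -4]
Zero-padded 6-point DFT provides frequency interpolation.

DFT_6([x, 0, ...]) = [2, 0.5000-2.5981i, -2.5000-2.5981i, -4, -2.5000+2.5981i, 0.5000+2.5981i]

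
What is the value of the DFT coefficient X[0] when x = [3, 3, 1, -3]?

X[0] = Σ(n=0 to 3) x[n] · ω_4^0 = Σ x[n]
= (3) + (3) + (1) + (-3)

X[0] = 4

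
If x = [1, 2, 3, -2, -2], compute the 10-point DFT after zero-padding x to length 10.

Original 5-point DFT: [2, 0.1910-6.7432i, 1.3090+2.4041i, 1.3090-2.4041i, 0.1910+6.7432i]
Zero-padded 10-point DFT provides frequency interpolation.

DFT_10([x, 0, ...]) = [2, 5.7812-0.9511i, 0.1910-6.7432i, -4.2812+0.5878i, 1.3090+2.4041i, 2, 1.3090-2.4041i, -4.2812-0.5878i, 0.1910+6.7432i, 5.7812+0.9511i]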